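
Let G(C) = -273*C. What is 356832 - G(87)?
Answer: 380583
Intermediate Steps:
356832 - G(87) = 356832 - (-273)*87 = 356832 - 1*(-23751) = 356832 + 23751 = 380583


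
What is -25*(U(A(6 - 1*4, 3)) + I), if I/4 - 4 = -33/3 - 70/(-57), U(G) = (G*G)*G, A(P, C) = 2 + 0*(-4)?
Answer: 21500/57 ≈ 377.19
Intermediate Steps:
A(P, C) = 2 (A(P, C) = 2 + 0 = 2)
U(G) = G³ (U(G) = G²*G = G³)
I = -1316/57 (I = 16 + 4*(-33/3 - 70/(-57)) = 16 + 4*(-33*⅓ - 70*(-1/57)) = 16 + 4*(-11 + 70/57) = 16 + 4*(-557/57) = 16 - 2228/57 = -1316/57 ≈ -23.088)
-25*(U(A(6 - 1*4, 3)) + I) = -25*(2³ - 1316/57) = -25*(8 - 1316/57) = -25*(-860/57) = 21500/57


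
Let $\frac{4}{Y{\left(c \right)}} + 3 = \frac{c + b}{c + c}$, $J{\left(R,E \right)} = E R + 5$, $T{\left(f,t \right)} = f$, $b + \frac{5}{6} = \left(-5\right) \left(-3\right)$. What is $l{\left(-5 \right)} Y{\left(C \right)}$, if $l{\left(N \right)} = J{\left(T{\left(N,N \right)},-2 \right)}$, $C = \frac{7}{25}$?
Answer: $\frac{1008}{383} \approx 2.6319$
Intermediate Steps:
$b = \frac{85}{6}$ ($b = - \frac{5}{6} - -15 = - \frac{5}{6} + 15 = \frac{85}{6} \approx 14.167$)
$C = \frac{7}{25}$ ($C = 7 \cdot \frac{1}{25} = \frac{7}{25} \approx 0.28$)
$J{\left(R,E \right)} = 5 + E R$
$Y{\left(c \right)} = \frac{4}{-3 + \frac{\frac{85}{6} + c}{2 c}}$ ($Y{\left(c \right)} = \frac{4}{-3 + \frac{c + \frac{85}{6}}{c + c}} = \frac{4}{-3 + \frac{\frac{85}{6} + c}{2 c}}$)
$l{\left(N \right)} = 5 - 2 N$
$l{\left(-5 \right)} Y{\left(C \right)} = \left(5 - -10\right) \left(\left(-48\right) \frac{7}{25} \frac{1}{-85 + 30 \cdot \frac{7}{25}}\right) = \left(5 + 10\right) \left(\left(-48\right) \frac{7}{25} \frac{1}{-85 + \frac{42}{5}}\right) = 15 \left(\left(-48\right) \frac{7}{25} \frac{1}{- \frac{383}{5}}\right) = 15 \left(\left(-48\right) \frac{7}{25} \left(- \frac{5}{383}\right)\right) = 15 \cdot \frac{336}{1915} = \frac{1008}{383}$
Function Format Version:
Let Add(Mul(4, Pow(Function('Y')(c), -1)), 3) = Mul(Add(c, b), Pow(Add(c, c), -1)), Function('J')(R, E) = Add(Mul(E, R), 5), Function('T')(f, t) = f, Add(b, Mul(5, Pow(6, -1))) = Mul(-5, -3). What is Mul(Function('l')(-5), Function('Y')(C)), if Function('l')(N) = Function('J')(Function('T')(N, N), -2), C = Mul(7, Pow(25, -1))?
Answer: Rational(1008, 383) ≈ 2.6319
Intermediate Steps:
b = Rational(85, 6) (b = Add(Rational(-5, 6), Mul(-5, -3)) = Add(Rational(-5, 6), 15) = Rational(85, 6) ≈ 14.167)
C = Rational(7, 25) (C = Mul(7, Rational(1, 25)) = Rational(7, 25) ≈ 0.28000)
Function('J')(R, E) = Add(5, Mul(E, R))
Function('Y')(c) = Mul(4, Pow(Add(-3, Mul(Rational(1, 2), Pow(c, -1), Add(Rational(85, 6), c))), -1)) (Function('Y')(c) = Mul(4, Pow(Add(-3, Mul(Add(c, Rational(85, 6)), Pow(Add(c, c), -1))), -1)) = Mul(4, Pow(Add(-3, Mul(Add(Rational(85, 6), c), Pow(Mul(2, c), -1))), -1)) = Mul(4, Pow(Add(-3, Mul(Add(Rational(85, 6), c), Mul(Rational(1, 2), Pow(c, -1)))), -1)) = Mul(4, Pow(Add(-3, Mul(Rational(1, 2), Pow(c, -1), Add(Rational(85, 6), c))), -1)))
Function('l')(N) = Add(5, Mul(-2, N))
Mul(Function('l')(-5), Function('Y')(C)) = Mul(Add(5, Mul(-2, -5)), Mul(-48, Rational(7, 25), Pow(Add(-85, Mul(30, Rational(7, 25))), -1))) = Mul(Add(5, 10), Mul(-48, Rational(7, 25), Pow(Add(-85, Rational(42, 5)), -1))) = Mul(15, Mul(-48, Rational(7, 25), Pow(Rational(-383, 5), -1))) = Mul(15, Mul(-48, Rational(7, 25), Rational(-5, 383))) = Mul(15, Rational(336, 1915)) = Rational(1008, 383)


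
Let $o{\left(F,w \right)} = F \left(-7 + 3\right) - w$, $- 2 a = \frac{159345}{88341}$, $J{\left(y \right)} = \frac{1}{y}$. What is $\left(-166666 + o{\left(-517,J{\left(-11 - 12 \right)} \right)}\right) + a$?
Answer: $- \frac{222959358827}{1354562} \approx -1.646 \cdot 10^{5}$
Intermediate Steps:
$a = - \frac{53115}{58894}$ ($a = - \frac{159345 \cdot \frac{1}{88341}}{2} = \left(- \frac{1}{2}\right) \frac{53115}{29447} = - \frac{53115}{58894} \approx -0.90187$)
$o{\left(F,w \right)} = - w - 4 F$ ($o{\left(F,w \right)} = F \left(-4\right) - w = - 4 F - w = - w - 4 F$)
$\left(-166666 + o{\left(-517,J{\left(-11 - 12 \right)} \right)}\right) + a = \left(-166666 - \left(-2068 + \frac{1}{-11 - 12}\right)\right) - \frac{53115}{58894} = \left(-166666 + \left(- \frac{1}{-11 - 12} + 2068\right)\right) - \frac{53115}{58894} = \left(-166666 + \left(- \frac{1}{-23} + 2068\right)\right) - \frac{53115}{58894} = \left(-166666 + \left(\left(-1\right) \left(- \frac{1}{23}\right) + 2068\right)\right) - \frac{53115}{58894} = \left(-166666 + \left(\frac{1}{23} + 2068\right)\right) - \frac{53115}{58894} = \left(-166666 + \frac{47565}{23}\right) - \frac{53115}{58894} = - \frac{3785753}{23} - \frac{53115}{58894} = - \frac{222959358827}{1354562}$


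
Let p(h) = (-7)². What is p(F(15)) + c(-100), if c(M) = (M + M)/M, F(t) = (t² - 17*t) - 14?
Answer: 51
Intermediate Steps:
F(t) = -14 + t² - 17*t
p(h) = 49
c(M) = 2 (c(M) = (2*M)/M = 2)
p(F(15)) + c(-100) = 49 + 2 = 51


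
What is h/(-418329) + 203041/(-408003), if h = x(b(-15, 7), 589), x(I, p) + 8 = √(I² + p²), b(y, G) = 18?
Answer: -28311558155/56893162329 - √347245/418329 ≈ -0.49904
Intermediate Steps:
x(I, p) = -8 + √(I² + p²)
h = -8 + √347245 (h = -8 + √(18² + 589²) = -8 + √(324 + 346921) = -8 + √347245 ≈ 581.28)
h/(-418329) + 203041/(-408003) = (-8 + √347245)/(-418329) + 203041/(-408003) = (-8 + √347245)*(-1/418329) + 203041*(-1/408003) = (8/418329 - √347245/418329) - 203041/408003 = -28311558155/56893162329 - √347245/418329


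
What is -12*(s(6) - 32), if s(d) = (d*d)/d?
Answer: 312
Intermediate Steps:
s(d) = d (s(d) = d²/d = d)
-12*(s(6) - 32) = -12*(6 - 32) = -12*(-26) = 312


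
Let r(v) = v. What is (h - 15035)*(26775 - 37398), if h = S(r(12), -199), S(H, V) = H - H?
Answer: 159716805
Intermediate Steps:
S(H, V) = 0
h = 0
(h - 15035)*(26775 - 37398) = (0 - 15035)*(26775 - 37398) = -15035*(-10623) = 159716805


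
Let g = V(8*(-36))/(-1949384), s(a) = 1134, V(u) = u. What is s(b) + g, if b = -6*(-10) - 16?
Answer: 276325218/243673 ≈ 1134.0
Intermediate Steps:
b = 44 (b = 60 - 16 = 44)
g = 36/243673 (g = (8*(-36))/(-1949384) = -288*(-1/1949384) = 36/243673 ≈ 0.00014774)
s(b) + g = 1134 + 36/243673 = 276325218/243673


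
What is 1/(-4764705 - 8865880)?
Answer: -1/13630585 ≈ -7.3364e-8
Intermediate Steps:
1/(-4764705 - 8865880) = 1/(-13630585) = -1/13630585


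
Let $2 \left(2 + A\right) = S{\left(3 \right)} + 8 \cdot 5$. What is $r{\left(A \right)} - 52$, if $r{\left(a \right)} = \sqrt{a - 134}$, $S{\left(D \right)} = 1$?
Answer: $-52 + \frac{i \sqrt{462}}{2} \approx -52.0 + 10.747 i$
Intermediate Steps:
$A = \frac{37}{2}$ ($A = -2 + \frac{1 + 8 \cdot 5}{2} = -2 + \frac{1 + 40}{2} = -2 + \frac{1}{2} \cdot 41 = -2 + \frac{41}{2} = \frac{37}{2} \approx 18.5$)
$r{\left(a \right)} = \sqrt{-134 + a}$
$r{\left(A \right)} - 52 = \sqrt{-134 + \frac{37}{2}} - 52 = \sqrt{- \frac{231}{2}} - 52 = \frac{i \sqrt{462}}{2} - 52 = -52 + \frac{i \sqrt{462}}{2}$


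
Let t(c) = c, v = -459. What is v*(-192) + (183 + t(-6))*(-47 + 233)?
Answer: 121050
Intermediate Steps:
v*(-192) + (183 + t(-6))*(-47 + 233) = -459*(-192) + (183 - 6)*(-47 + 233) = 88128 + 177*186 = 88128 + 32922 = 121050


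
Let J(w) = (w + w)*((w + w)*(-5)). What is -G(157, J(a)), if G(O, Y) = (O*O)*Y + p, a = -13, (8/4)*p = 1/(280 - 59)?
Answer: 36824620039/442 ≈ 8.3314e+7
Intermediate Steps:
p = 1/442 (p = 1/(2*(280 - 59)) = (½)/221 = (½)*(1/221) = 1/442 ≈ 0.0022624)
J(w) = -20*w² (J(w) = (2*w)*((2*w)*(-5)) = (2*w)*(-10*w) = -20*w²)
G(O, Y) = 1/442 + Y*O² (G(O, Y) = (O*O)*Y + 1/442 = O²*Y + 1/442 = Y*O² + 1/442 = 1/442 + Y*O²)
-G(157, J(a)) = -(1/442 - 20*(-13)²*157²) = -(1/442 - 20*169*24649) = -(1/442 - 3380*24649) = -(1/442 - 83313620) = -1*(-36824620039/442) = 36824620039/442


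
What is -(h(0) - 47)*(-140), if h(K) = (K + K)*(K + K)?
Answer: -6580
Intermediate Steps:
h(K) = 4*K² (h(K) = (2*K)*(2*K) = 4*K²)
-(h(0) - 47)*(-140) = -(4*0² - 47)*(-140) = -(4*0 - 47)*(-140) = -(0 - 47)*(-140) = -(-47)*(-140) = -1*6580 = -6580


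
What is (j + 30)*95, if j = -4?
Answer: 2470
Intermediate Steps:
(j + 30)*95 = (-4 + 30)*95 = 26*95 = 2470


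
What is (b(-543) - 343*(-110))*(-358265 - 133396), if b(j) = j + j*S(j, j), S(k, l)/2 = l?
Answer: -308214905985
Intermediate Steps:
S(k, l) = 2*l
b(j) = j + 2*j² (b(j) = j + j*(2*j) = j + 2*j²)
(b(-543) - 343*(-110))*(-358265 - 133396) = (-543*(1 + 2*(-543)) - 343*(-110))*(-358265 - 133396) = (-543*(1 - 1086) + 37730)*(-491661) = (-543*(-1085) + 37730)*(-491661) = (589155 + 37730)*(-491661) = 626885*(-491661) = -308214905985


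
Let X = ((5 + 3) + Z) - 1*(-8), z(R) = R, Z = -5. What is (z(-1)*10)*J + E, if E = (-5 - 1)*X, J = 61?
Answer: -676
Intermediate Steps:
X = 11 (X = ((5 + 3) - 5) - 1*(-8) = (8 - 5) + 8 = 3 + 8 = 11)
E = -66 (E = (-5 - 1)*11 = -6*11 = -66)
(z(-1)*10)*J + E = -1*10*61 - 66 = -10*61 - 66 = -610 - 66 = -676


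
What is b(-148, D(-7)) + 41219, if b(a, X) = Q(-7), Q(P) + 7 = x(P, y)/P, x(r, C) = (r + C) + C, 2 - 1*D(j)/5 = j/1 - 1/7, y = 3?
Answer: 288485/7 ≈ 41212.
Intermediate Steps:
D(j) = 75/7 - 5*j (D(j) = 10 - 5*(j/1 - 1/7) = 10 - 5*(j*1 - 1*⅐) = 10 - 5*(j - ⅐) = 10 - 5*(-⅐ + j) = 10 + (5/7 - 5*j) = 75/7 - 5*j)
x(r, C) = r + 2*C (x(r, C) = (C + r) + C = r + 2*C)
Q(P) = -7 + (6 + P)/P (Q(P) = -7 + (P + 2*3)/P = -7 + (P + 6)/P = -7 + (6 + P)/P)
b(a, X) = -48/7 (b(a, X) = -6 + 6/(-7) = -6 + 6*(-⅐) = -6 - 6/7 = -48/7)
b(-148, D(-7)) + 41219 = -48/7 + 41219 = 288485/7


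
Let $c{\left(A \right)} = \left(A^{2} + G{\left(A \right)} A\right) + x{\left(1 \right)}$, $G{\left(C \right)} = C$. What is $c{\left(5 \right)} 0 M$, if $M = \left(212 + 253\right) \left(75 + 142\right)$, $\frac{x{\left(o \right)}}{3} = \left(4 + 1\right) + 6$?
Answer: $0$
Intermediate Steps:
$x{\left(o \right)} = 33$ ($x{\left(o \right)} = 3 \left(\left(4 + 1\right) + 6\right) = 3 \left(5 + 6\right) = 3 \cdot 11 = 33$)
$c{\left(A \right)} = 33 + 2 A^{2}$ ($c{\left(A \right)} = \left(A^{2} + A A\right) + 33 = \left(A^{2} + A^{2}\right) + 33 = 2 A^{2} + 33 = 33 + 2 A^{2}$)
$M = 100905$ ($M = 465 \cdot 217 = 100905$)
$c{\left(5 \right)} 0 M = \left(33 + 2 \cdot 5^{2}\right) 0 \cdot 100905 = \left(33 + 2 \cdot 25\right) 0 \cdot 100905 = \left(33 + 50\right) 0 \cdot 100905 = 83 \cdot 0 \cdot 100905 = 0 \cdot 100905 = 0$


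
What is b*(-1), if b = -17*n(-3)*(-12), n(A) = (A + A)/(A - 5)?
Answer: -153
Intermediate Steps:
n(A) = 2*A/(-5 + A) (n(A) = (2*A)/(-5 + A) = 2*A/(-5 + A))
b = 153 (b = -34*(-3)/(-5 - 3)*(-12) = -34*(-3)/(-8)*(-12) = -34*(-3)*(-1)/8*(-12) = -17*¾*(-12) = -51/4*(-12) = 153)
b*(-1) = 153*(-1) = -153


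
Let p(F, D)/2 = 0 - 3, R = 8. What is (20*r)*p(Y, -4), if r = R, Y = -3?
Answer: -960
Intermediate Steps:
r = 8
p(F, D) = -6 (p(F, D) = 2*(0 - 3) = 2*(-3) = -6)
(20*r)*p(Y, -4) = (20*8)*(-6) = 160*(-6) = -960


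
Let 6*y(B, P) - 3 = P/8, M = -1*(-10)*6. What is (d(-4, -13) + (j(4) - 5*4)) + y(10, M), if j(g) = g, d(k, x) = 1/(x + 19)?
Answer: -169/12 ≈ -14.083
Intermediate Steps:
M = 60 (M = 10*6 = 60)
y(B, P) = ½ + P/48 (y(B, P) = ½ + (P/8)/6 = ½ + P/48)
d(k, x) = 1/(19 + x)
(d(-4, -13) + (j(4) - 5*4)) + y(10, M) = (1/(19 - 13) + (4 - 5*4)) + (½ + (1/48)*60) = (1/6 + (4 - 20)) + (½ + 5/4) = (⅙ - 16) + 7/4 = -95/6 + 7/4 = -169/12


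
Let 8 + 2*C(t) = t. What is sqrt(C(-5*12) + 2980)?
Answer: sqrt(2946) ≈ 54.277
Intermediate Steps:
C(t) = -4 + t/2
sqrt(C(-5*12) + 2980) = sqrt((-4 + (-5*12)/2) + 2980) = sqrt((-4 + (1/2)*(-60)) + 2980) = sqrt((-4 - 30) + 2980) = sqrt(-34 + 2980) = sqrt(2946)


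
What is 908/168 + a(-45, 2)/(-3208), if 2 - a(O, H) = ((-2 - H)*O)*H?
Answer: 185813/33684 ≈ 5.5164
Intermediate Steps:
a(O, H) = 2 - H*O*(-2 - H) (a(O, H) = 2 - (-2 - H)*O*H = 2 - O*(-2 - H)*H = 2 - H*O*(-2 - H))
908/168 + a(-45, 2)/(-3208) = 908/168 + (2 - 45*2² + 2*2*(-45))/(-3208) = 908*(1/168) + (2 - 45*4 - 180)*(-1/3208) = 227/42 + (2 - 180 - 180)*(-1/3208) = 227/42 - 358*(-1/3208) = 227/42 + 179/1604 = 185813/33684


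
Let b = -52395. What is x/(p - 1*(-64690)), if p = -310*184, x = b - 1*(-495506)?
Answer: 443111/7650 ≈ 57.923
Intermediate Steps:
x = 443111 (x = -52395 - 1*(-495506) = -52395 + 495506 = 443111)
p = -57040
x/(p - 1*(-64690)) = 443111/(-57040 - 1*(-64690)) = 443111/(-57040 + 64690) = 443111/7650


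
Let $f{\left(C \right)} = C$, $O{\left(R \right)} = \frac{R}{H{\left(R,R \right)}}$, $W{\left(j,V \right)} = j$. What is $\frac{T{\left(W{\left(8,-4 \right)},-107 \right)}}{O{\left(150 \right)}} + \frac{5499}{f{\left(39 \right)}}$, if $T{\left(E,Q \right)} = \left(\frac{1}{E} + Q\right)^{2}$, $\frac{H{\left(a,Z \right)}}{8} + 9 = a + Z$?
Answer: $\frac{2838633}{16} \approx 1.7741 \cdot 10^{5}$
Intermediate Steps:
$H{\left(a,Z \right)} = -72 + 8 Z + 8 a$ ($H{\left(a,Z \right)} = -72 + 8 \left(a + Z\right) = -72 + 8 \left(Z + a\right) = -72 + \left(8 Z + 8 a\right) = -72 + 8 Z + 8 a$)
$O{\left(R \right)} = \frac{R}{-72 + 16 R}$ ($O{\left(R \right)} = \frac{R}{-72 + 8 R + 8 R} = \frac{R}{-72 + 16 R}$)
$T{\left(E,Q \right)} = \left(Q + \frac{1}{E}\right)^{2}$
$\frac{T{\left(W{\left(8,-4 \right)},-107 \right)}}{O{\left(150 \right)}} + \frac{5499}{f{\left(39 \right)}} = \frac{\frac{1}{64} \left(1 + 8 \left(-107\right)\right)^{2}}{\frac{1}{8} \cdot 150 \frac{1}{-9 + 2 \cdot 150}} + \frac{5499}{39} = \frac{\frac{1}{64} \left(1 - 856\right)^{2}}{\frac{1}{8} \cdot 150 \frac{1}{-9 + 300}} + 5499 \cdot \frac{1}{39} = \frac{\frac{1}{64} \left(-855\right)^{2}}{\frac{1}{8} \cdot 150 \cdot \frac{1}{291}} + 141 = \frac{\frac{1}{64} \cdot 731025}{\frac{1}{8} \cdot 150 \cdot \frac{1}{291}} + 141 = \frac{731025}{64 \cdot \frac{25}{388}} + 141 = \frac{731025}{64} \cdot \frac{388}{25} + 141 = \frac{2836377}{16} + 141 = \frac{2838633}{16}$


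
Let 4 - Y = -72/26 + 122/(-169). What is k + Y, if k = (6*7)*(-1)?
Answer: -5832/169 ≈ -34.509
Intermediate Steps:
Y = 1266/169 (Y = 4 - (-72/26 + 122/(-169)) = 4 - (-72*1/26 + 122*(-1/169)) = 4 - (-36/13 - 122/169) = 4 - 1*(-590/169) = 4 + 590/169 = 1266/169 ≈ 7.4911)
k = -42 (k = 42*(-1) = -42)
k + Y = -42 + 1266/169 = -5832/169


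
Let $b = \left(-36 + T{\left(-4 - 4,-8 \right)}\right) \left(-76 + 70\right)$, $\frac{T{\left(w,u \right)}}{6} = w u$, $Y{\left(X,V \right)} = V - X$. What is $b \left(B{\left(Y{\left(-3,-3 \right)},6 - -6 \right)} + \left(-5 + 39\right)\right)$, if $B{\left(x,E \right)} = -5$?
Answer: $-60552$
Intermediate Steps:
$T{\left(w,u \right)} = 6 u w$ ($T{\left(w,u \right)} = 6 w u = 6 u w$)
$b = -2088$ ($b = \left(-36 + 6 \left(-8\right) \left(-4 - 4\right)\right) \left(-76 + 70\right) = \left(-36 + 6 \left(-8\right) \left(-8\right)\right) \left(-6\right) = \left(-36 + 384\right) \left(-6\right) = 348 \left(-6\right) = -2088$)
$b \left(B{\left(Y{\left(-3,-3 \right)},6 - -6 \right)} + \left(-5 + 39\right)\right) = - 2088 \left(-5 + \left(-5 + 39\right)\right) = - 2088 \left(-5 + 34\right) = \left(-2088\right) 29 = -60552$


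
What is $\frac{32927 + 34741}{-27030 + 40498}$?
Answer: $\frac{16917}{3367} \approx 5.0244$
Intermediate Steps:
$\frac{32927 + 34741}{-27030 + 40498} = \frac{67668}{13468} = 67668 \cdot \frac{1}{13468} = \frac{16917}{3367}$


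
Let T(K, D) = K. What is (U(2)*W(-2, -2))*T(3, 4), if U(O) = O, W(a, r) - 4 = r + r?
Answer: 0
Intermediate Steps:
W(a, r) = 4 + 2*r (W(a, r) = 4 + (r + r) = 4 + 2*r)
(U(2)*W(-2, -2))*T(3, 4) = (2*(4 + 2*(-2)))*3 = (2*(4 - 4))*3 = (2*0)*3 = 0*3 = 0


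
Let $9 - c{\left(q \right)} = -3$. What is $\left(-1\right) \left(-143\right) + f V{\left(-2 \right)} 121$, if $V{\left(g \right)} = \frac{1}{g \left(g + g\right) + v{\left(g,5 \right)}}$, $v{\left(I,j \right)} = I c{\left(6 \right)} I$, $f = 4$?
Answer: $\frac{2123}{14} \approx 151.64$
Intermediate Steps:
$c{\left(q \right)} = 12$ ($c{\left(q \right)} = 9 - -3 = 9 + 3 = 12$)
$v{\left(I,j \right)} = 12 I^{2}$ ($v{\left(I,j \right)} = I 12 I = 12 I I = 12 I^{2}$)
$V{\left(g \right)} = \frac{1}{14 g^{2}}$ ($V{\left(g \right)} = \frac{1}{g \left(g + g\right) + 12 g^{2}} = \frac{1}{g 2 g + 12 g^{2}} = \frac{1}{2 g^{2} + 12 g^{2}} = \frac{1}{14 g^{2}}$)
$\left(-1\right) \left(-143\right) + f V{\left(-2 \right)} 121 = \left(-1\right) \left(-143\right) + 4 \frac{1}{14 \cdot 4} \cdot 121 = 143 + 4 \cdot \frac{1}{14} \cdot \frac{1}{4} \cdot 121 = 143 + 4 \cdot \frac{1}{56} \cdot 121 = 143 + \frac{1}{14} \cdot 121 = 143 + \frac{121}{14} = \frac{2123}{14}$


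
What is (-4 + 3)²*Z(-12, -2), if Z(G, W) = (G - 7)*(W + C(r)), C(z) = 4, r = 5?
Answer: -38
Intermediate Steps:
Z(G, W) = (-7 + G)*(4 + W) (Z(G, W) = (G - 7)*(W + 4) = (-7 + G)*(4 + W))
(-4 + 3)²*Z(-12, -2) = (-4 + 3)²*(-28 - 7*(-2) + 4*(-12) - 12*(-2)) = (-1)²*(-28 + 14 - 48 + 24) = 1*(-38) = -38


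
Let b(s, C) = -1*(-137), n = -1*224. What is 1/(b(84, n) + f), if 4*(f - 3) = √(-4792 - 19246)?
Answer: 160/24117 - 2*I*√24038/168819 ≈ 0.0066343 - 0.0018368*I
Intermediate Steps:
n = -224
b(s, C) = 137
f = 3 + I*√24038/4 (f = 3 + √(-4792 - 19246)/4 = 3 + √(-24038)/4 = 3 + (I*√24038)/4 = 3 + I*√24038/4 ≈ 3.0 + 38.76*I)
1/(b(84, n) + f) = 1/(137 + (3 + I*√24038/4)) = 1/(140 + I*√24038/4)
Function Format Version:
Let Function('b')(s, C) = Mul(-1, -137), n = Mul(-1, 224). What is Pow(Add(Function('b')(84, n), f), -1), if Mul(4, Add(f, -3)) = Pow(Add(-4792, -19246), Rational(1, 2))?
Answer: Add(Rational(160, 24117), Mul(Rational(-2, 168819), I, Pow(24038, Rational(1, 2)))) ≈ Add(0.0066343, Mul(-0.0018368, I))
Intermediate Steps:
n = -224
Function('b')(s, C) = 137
f = Add(3, Mul(Rational(1, 4), I, Pow(24038, Rational(1, 2)))) (f = Add(3, Mul(Rational(1, 4), Pow(Add(-4792, -19246), Rational(1, 2)))) = Add(3, Mul(Rational(1, 4), Pow(-24038, Rational(1, 2)))) = Add(3, Mul(Rational(1, 4), Mul(I, Pow(24038, Rational(1, 2))))) = Add(3, Mul(Rational(1, 4), I, Pow(24038, Rational(1, 2)))) ≈ Add(3.0000, Mul(38.760, I)))
Pow(Add(Function('b')(84, n), f), -1) = Pow(Add(137, Add(3, Mul(Rational(1, 4), I, Pow(24038, Rational(1, 2))))), -1) = Pow(Add(140, Mul(Rational(1, 4), I, Pow(24038, Rational(1, 2)))), -1)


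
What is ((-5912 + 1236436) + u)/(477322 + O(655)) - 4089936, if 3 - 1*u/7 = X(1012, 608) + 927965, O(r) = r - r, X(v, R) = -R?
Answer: -976110846173/238661 ≈ -4.0899e+6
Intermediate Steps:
O(r) = 0
u = -6491478 (u = 21 - 7*(-1*608 + 927965) = 21 - 7*(-608 + 927965) = 21 - 7*927357 = 21 - 6491499 = -6491478)
((-5912 + 1236436) + u)/(477322 + O(655)) - 4089936 = ((-5912 + 1236436) - 6491478)/(477322 + 0) - 4089936 = (1230524 - 6491478)/477322 - 4089936 = -5260954*1/477322 - 4089936 = -2630477/238661 - 4089936 = -976110846173/238661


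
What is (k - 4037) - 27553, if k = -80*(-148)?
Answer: -19750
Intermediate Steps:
k = 11840
(k - 4037) - 27553 = (11840 - 4037) - 27553 = 7803 - 27553 = -19750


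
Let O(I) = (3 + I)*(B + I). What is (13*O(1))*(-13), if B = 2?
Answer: -2028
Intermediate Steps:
O(I) = (2 + I)*(3 + I) (O(I) = (3 + I)*(2 + I) = (2 + I)*(3 + I))
(13*O(1))*(-13) = (13*(6 + 1**2 + 5*1))*(-13) = (13*(6 + 1 + 5))*(-13) = (13*12)*(-13) = 156*(-13) = -2028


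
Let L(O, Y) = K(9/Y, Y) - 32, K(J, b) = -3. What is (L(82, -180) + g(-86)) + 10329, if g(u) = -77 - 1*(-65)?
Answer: 10282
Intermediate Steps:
g(u) = -12 (g(u) = -77 + 65 = -12)
L(O, Y) = -35 (L(O, Y) = -3 - 32 = -35)
(L(82, -180) + g(-86)) + 10329 = (-35 - 12) + 10329 = -47 + 10329 = 10282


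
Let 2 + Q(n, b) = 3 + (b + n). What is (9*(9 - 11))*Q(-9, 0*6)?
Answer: 144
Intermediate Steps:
Q(n, b) = 1 + b + n (Q(n, b) = -2 + (3 + (b + n)) = -2 + (3 + b + n) = 1 + b + n)
(9*(9 - 11))*Q(-9, 0*6) = (9*(9 - 11))*(1 + 0*6 - 9) = (9*(-2))*(1 + 0 - 9) = -18*(-8) = 144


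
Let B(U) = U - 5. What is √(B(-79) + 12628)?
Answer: 112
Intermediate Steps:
B(U) = -5 + U
√(B(-79) + 12628) = √((-5 - 79) + 12628) = √(-84 + 12628) = √12544 = 112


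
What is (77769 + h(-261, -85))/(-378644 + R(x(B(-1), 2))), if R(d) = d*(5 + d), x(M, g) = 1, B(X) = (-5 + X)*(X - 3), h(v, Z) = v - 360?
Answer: -38574/189319 ≈ -0.20375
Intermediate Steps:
h(v, Z) = -360 + v
B(X) = (-5 + X)*(-3 + X)
(77769 + h(-261, -85))/(-378644 + R(x(B(-1), 2))) = (77769 + (-360 - 261))/(-378644 + 1*(5 + 1)) = (77769 - 621)/(-378644 + 1*6) = 77148/(-378644 + 6) = 77148/(-378638) = 77148*(-1/378638) = -38574/189319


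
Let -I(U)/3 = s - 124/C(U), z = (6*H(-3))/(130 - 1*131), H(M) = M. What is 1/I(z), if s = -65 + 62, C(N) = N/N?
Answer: 1/381 ≈ 0.0026247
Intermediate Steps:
C(N) = 1
z = 18 (z = (6*(-3))/(130 - 1*131) = -18/(130 - 131) = -18/(-1) = -18*(-1) = 18)
s = -3
I(U) = 381 (I(U) = -3*(-3 - 124/1) = -3*(-3 - 124) = -3*(-127) = 381)
1/I(z) = 1/381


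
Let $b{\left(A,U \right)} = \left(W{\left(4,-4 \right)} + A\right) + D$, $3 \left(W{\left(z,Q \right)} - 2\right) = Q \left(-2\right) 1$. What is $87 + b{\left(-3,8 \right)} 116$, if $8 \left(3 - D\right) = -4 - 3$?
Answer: $\frac{4379}{6} \approx 729.83$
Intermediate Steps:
$W{\left(z,Q \right)} = 2 - \frac{2 Q}{3}$ ($W{\left(z,Q \right)} = 2 + \frac{Q \left(-2\right) 1}{3} = 2 + \frac{- 2 Q 1}{3} = 2 + \frac{\left(-2\right) Q}{3} = 2 - \frac{2 Q}{3}$)
$D = \frac{31}{8}$ ($D = 3 - \frac{-4 - 3}{8} = 3 - - \frac{7}{8} = 3 + \frac{7}{8} = \frac{31}{8} \approx 3.875$)
$b{\left(A,U \right)} = \frac{205}{24} + A$ ($b{\left(A,U \right)} = \left(\left(2 - - \frac{8}{3}\right) + A\right) + \frac{31}{8} = \left(\left(2 + \frac{8}{3}\right) + A\right) + \frac{31}{8} = \left(\frac{14}{3} + A\right) + \frac{31}{8} = \frac{205}{24} + A$)
$87 + b{\left(-3,8 \right)} 116 = 87 + \left(\frac{205}{24} - 3\right) 116 = 87 + \frac{133}{24} \cdot 116 = 87 + \frac{3857}{6} = \frac{4379}{6}$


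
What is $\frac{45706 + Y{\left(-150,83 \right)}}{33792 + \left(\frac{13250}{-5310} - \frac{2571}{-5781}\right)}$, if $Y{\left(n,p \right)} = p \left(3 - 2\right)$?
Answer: $\frac{46852998993}{34575126496} \approx 1.3551$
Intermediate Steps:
$Y{\left(n,p \right)} = p$ ($Y{\left(n,p \right)} = p 1 = p$)
$\frac{45706 + Y{\left(-150,83 \right)}}{33792 + \left(\frac{13250}{-5310} - \frac{2571}{-5781}\right)} = \frac{45706 + 83}{33792 + \left(\frac{13250}{-5310} - \frac{2571}{-5781}\right)} = \frac{45789}{33792 + \left(13250 \left(- \frac{1}{5310}\right) - - \frac{857}{1927}\right)} = \frac{45789}{33792 + \left(- \frac{1325}{531} + \frac{857}{1927}\right)} = \frac{45789}{33792 - \frac{2098208}{1023237}} = \frac{45789}{\frac{34575126496}{1023237}} = 45789 \cdot \frac{1023237}{34575126496} = \frac{46852998993}{34575126496}$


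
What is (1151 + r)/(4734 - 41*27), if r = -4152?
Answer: -3001/3627 ≈ -0.82741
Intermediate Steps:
(1151 + r)/(4734 - 41*27) = (1151 - 4152)/(4734 - 41*27) = -3001/(4734 - 1107) = -3001/3627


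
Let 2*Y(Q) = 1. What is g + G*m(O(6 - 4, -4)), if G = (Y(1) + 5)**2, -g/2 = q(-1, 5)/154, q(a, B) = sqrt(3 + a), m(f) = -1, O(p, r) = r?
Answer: -121/4 - sqrt(2)/77 ≈ -30.268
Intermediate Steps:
Y(Q) = 1/2 (Y(Q) = (1/2)*1 = 1/2)
g = -sqrt(2)/77 (g = -2*sqrt(3 - 1)/154 = -2*sqrt(2)/154 = -sqrt(2)/77 ≈ -0.018366)
G = 121/4 (G = (1/2 + 5)**2 = (11/2)**2 = 121/4 ≈ 30.250)
g + G*m(O(6 - 4, -4)) = -sqrt(2)/77 + (121/4)*(-1) = -sqrt(2)/77 - 121/4 = -121/4 - sqrt(2)/77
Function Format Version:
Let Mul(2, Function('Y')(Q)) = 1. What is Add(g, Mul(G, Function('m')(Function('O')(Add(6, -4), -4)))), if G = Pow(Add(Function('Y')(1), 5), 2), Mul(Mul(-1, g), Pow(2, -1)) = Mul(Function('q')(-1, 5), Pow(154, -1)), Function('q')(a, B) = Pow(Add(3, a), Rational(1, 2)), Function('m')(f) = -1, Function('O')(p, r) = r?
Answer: Add(Rational(-121, 4), Mul(Rational(-1, 77), Pow(2, Rational(1, 2)))) ≈ -30.268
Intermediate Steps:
Function('Y')(Q) = Rational(1, 2) (Function('Y')(Q) = Mul(Rational(1, 2), 1) = Rational(1, 2))
g = Mul(Rational(-1, 77), Pow(2, Rational(1, 2))) (g = Mul(-2, Mul(Pow(Add(3, -1), Rational(1, 2)), Pow(154, -1))) = Mul(-2, Mul(Pow(2, Rational(1, 2)), Rational(1, 154))) = Mul(-2, Mul(Rational(1, 154), Pow(2, Rational(1, 2)))) = Mul(Rational(-1, 77), Pow(2, Rational(1, 2))) ≈ -0.018366)
G = Rational(121, 4) (G = Pow(Add(Rational(1, 2), 5), 2) = Pow(Rational(11, 2), 2) = Rational(121, 4) ≈ 30.250)
Add(g, Mul(G, Function('m')(Function('O')(Add(6, -4), -4)))) = Add(Mul(Rational(-1, 77), Pow(2, Rational(1, 2))), Mul(Rational(121, 4), -1)) = Add(Mul(Rational(-1, 77), Pow(2, Rational(1, 2))), Rational(-121, 4)) = Add(Rational(-121, 4), Mul(Rational(-1, 77), Pow(2, Rational(1, 2))))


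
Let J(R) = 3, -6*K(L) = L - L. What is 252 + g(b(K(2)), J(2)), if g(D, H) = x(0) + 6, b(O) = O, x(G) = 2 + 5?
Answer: 265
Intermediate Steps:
K(L) = 0 (K(L) = -(L - L)/6 = -⅙*0 = 0)
x(G) = 7
g(D, H) = 13 (g(D, H) = 7 + 6 = 13)
252 + g(b(K(2)), J(2)) = 252 + 13 = 265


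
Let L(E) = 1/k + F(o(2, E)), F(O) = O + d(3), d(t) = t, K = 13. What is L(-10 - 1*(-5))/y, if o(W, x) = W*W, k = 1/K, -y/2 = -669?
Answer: 10/669 ≈ 0.014948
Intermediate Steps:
y = 1338 (y = -2*(-669) = 1338)
k = 1/13 ≈ 0.076923
o(W, x) = W**2
F(O) = 3 + O (F(O) = O + 3 = 3 + O)
L(E) = 20 (L(E) = 1/(1/13) + (3 + 2**2) = 13 + (3 + 4) = 13 + 7 = 20)
L(-10 - 1*(-5))/y = 20/1338 = 20*(1/1338) = 10/669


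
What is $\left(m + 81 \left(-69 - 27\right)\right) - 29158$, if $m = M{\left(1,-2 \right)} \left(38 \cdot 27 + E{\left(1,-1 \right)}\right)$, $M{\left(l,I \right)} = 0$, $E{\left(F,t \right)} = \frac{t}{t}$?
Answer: $-36934$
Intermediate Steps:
$E{\left(F,t \right)} = 1$
$m = 0$ ($m = 0 \left(38 \cdot 27 + 1\right) = 0 \left(1026 + 1\right) = 0 \cdot 1027 = 0$)
$\left(m + 81 \left(-69 - 27\right)\right) - 29158 = \left(0 + 81 \left(-69 - 27\right)\right) - 29158 = \left(0 + 81 \left(-96\right)\right) - 29158 = \left(0 - 7776\right) - 29158 = -7776 - 29158 = -36934$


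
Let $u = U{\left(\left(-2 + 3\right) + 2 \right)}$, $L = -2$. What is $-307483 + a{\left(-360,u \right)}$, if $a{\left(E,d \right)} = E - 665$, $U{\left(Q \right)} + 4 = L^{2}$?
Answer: $-308508$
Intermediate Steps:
$U{\left(Q \right)} = 0$ ($U{\left(Q \right)} = -4 + \left(-2\right)^{2} = -4 + 4 = 0$)
$u = 0$
$a{\left(E,d \right)} = -665 + E$
$-307483 + a{\left(-360,u \right)} = -307483 - 1025 = -308508$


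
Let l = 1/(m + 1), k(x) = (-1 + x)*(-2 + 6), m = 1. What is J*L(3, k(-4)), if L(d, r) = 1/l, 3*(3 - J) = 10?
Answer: -⅔ ≈ -0.66667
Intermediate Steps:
J = -⅓ (J = 3 - ⅓*10 = 3 - 10/3 = -⅓ ≈ -0.33333)
k(x) = -4 + 4*x (k(x) = (-1 + x)*4 = -4 + 4*x)
l = ½ (l = 1/(1 + 1) = 1/2 = ½ ≈ 0.50000)
L(d, r) = 2 (L(d, r) = 1/(½) = 2)
J*L(3, k(-4)) = -⅓*2 = -⅔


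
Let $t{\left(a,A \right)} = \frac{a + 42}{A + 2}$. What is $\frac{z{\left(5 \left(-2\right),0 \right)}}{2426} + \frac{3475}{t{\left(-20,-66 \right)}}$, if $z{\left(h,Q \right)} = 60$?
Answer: $- \frac{134885270}{13343} \approx -10109.0$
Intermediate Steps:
$t{\left(a,A \right)} = \frac{42 + a}{2 + A}$
$\frac{z{\left(5 \left(-2\right),0 \right)}}{2426} + \frac{3475}{t{\left(-20,-66 \right)}} = \frac{60}{2426} + \frac{3475}{\frac{1}{2 - 66} \left(42 - 20\right)} = 60 \cdot \frac{1}{2426} + \frac{3475}{\frac{1}{-64} \cdot 22} = \frac{30}{1213} + \frac{3475}{\left(- \frac{1}{64}\right) 22} = \frac{30}{1213} + \frac{3475}{- \frac{11}{32}} = \frac{30}{1213} + 3475 \left(- \frac{32}{11}\right) = \frac{30}{1213} - \frac{111200}{11} = - \frac{134885270}{13343}$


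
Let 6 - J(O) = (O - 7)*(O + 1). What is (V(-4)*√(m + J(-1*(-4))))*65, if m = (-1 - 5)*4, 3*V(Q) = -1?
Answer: -65*I*√3/3 ≈ -37.528*I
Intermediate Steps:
J(O) = 6 - (1 + O)*(-7 + O) (J(O) = 6 - (O - 7)*(O + 1) = 6 - (-7 + O)*(1 + O) = 6 - (1 + O)*(-7 + O))
V(Q) = -⅓ (V(Q) = (⅓)*(-1) = -⅓)
m = -24 (m = -6*4 = -24)
(V(-4)*√(m + J(-1*(-4))))*65 = -√(-24 + (13 - (-1*(-4))² + 6*(-1*(-4))))/3*65 = -√(-24 + (13 - 1*4² + 6*4))/3*65 = -√(-24 + (13 - 1*16 + 24))/3*65 = -√(-24 + (13 - 16 + 24))/3*65 = -√(-24 + 21)/3*65 = -I*√3/3*65 = -65*I*√3/3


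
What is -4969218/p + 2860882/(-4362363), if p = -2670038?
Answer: 7019434544309/5823837489897 ≈ 1.2053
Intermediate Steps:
-4969218/p + 2860882/(-4362363) = -4969218/(-2670038) + 2860882/(-4362363) = -4969218*(-1/2670038) + 2860882*(-1/4362363) = 2484609/1335019 - 2860882/4362363 = 7019434544309/5823837489897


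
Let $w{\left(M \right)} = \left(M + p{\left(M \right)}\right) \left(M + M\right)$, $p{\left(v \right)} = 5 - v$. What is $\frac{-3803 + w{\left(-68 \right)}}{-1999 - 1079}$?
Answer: $\frac{4483}{3078} \approx 1.4565$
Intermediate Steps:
$w{\left(M \right)} = 10 M$ ($w{\left(M \right)} = \left(M - \left(-5 + M\right)\right) \left(M + M\right) = 5 \cdot 2 M = 10 M$)
$\frac{-3803 + w{\left(-68 \right)}}{-1999 - 1079} = \frac{-3803 + 10 \left(-68\right)}{-1999 - 1079} = \frac{-3803 - 680}{-3078} = \left(-4483\right) \left(- \frac{1}{3078}\right) = \frac{4483}{3078}$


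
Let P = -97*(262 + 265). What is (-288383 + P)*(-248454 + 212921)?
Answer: 12063524566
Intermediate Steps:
P = -51119 (P = -97*527 = -51119)
(-288383 + P)*(-248454 + 212921) = (-288383 - 51119)*(-248454 + 212921) = -339502*(-35533) = 12063524566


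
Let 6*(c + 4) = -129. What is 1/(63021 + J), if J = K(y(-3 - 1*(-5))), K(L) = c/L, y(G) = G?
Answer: 4/252033 ≈ 1.5871e-5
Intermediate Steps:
c = -51/2 (c = -4 + (⅙)*(-129) = -4 - 43/2 = -51/2 ≈ -25.500)
K(L) = -51/(2*L)
J = -51/4 (J = -51/(2*(-3 - 1*(-5))) = -51/(2*(-3 + 5)) = -51/2/2 = -51/2*½ = -51/4 ≈ -12.750)
1/(63021 + J) = 1/(63021 - 51/4) = 1/(252033/4) = 4/252033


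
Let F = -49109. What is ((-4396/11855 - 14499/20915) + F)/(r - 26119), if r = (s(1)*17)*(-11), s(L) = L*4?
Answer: 2435341802282/1332320156155 ≈ 1.8279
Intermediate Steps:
s(L) = 4*L
r = -748 (r = ((4*1)*17)*(-11) = (4*17)*(-11) = 68*(-11) = -748)
((-4396/11855 - 14499/20915) + F)/(r - 26119) = ((-4396/11855 - 14499/20915) - 49109)/(-748 - 26119) = ((-4396*1/11855 - 14499*1/20915) - 49109)/(-26867) = ((-4396/11855 - 14499/20915) - 49109)*(-1/26867) = (-52765597/49589465 - 49109)*(-1/26867) = -2435341802282/49589465*(-1/26867) = 2435341802282/1332320156155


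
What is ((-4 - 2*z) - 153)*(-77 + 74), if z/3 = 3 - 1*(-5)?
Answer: 615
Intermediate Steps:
z = 24 (z = 3*(3 - 1*(-5)) = 3*(3 + 5) = 3*8 = 24)
((-4 - 2*z) - 153)*(-77 + 74) = ((-4 - 2*24) - 153)*(-77 + 74) = ((-4 - 48) - 153)*(-3) = (-52 - 153)*(-3) = -205*(-3) = 615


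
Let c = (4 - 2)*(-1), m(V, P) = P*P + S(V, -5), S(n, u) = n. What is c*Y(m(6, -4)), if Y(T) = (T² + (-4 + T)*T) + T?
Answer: -1804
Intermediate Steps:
m(V, P) = V + P² (m(V, P) = P*P + V = P² + V = V + P²)
c = -2 (c = 2*(-1) = -2)
Y(T) = T + T² + T*(-4 + T) (Y(T) = (T² + T*(-4 + T)) + T = T + T² + T*(-4 + T))
c*Y(m(6, -4)) = -2*(6 + (-4)²)*(-3 + 2*(6 + (-4)²)) = -2*(6 + 16)*(-3 + 2*(6 + 16)) = -44*(-3 + 2*22) = -44*(-3 + 44) = -44*41 = -2*902 = -1804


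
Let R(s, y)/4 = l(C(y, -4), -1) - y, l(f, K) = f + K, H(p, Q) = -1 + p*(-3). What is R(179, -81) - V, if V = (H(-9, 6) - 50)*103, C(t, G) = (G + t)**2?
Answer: 31692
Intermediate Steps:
H(p, Q) = -1 - 3*p
l(f, K) = K + f
V = -2472 (V = ((-1 - 3*(-9)) - 50)*103 = ((-1 + 27) - 50)*103 = (26 - 50)*103 = -24*103 = -2472)
R(s, y) = -4 - 4*y + 4*(-4 + y)**2 (R(s, y) = 4*((-1 + (-4 + y)**2) - y) = 4*(-1 + (-4 + y)**2 - y) = -4 - 4*y + 4*(-4 + y)**2)
R(179, -81) - V = (-4 - 4*(-81) + 4*(-4 - 81)**2) - 1*(-2472) = (-4 + 324 + 4*(-85)**2) + 2472 = (-4 + 324 + 4*7225) + 2472 = (-4 + 324 + 28900) + 2472 = 29220 + 2472 = 31692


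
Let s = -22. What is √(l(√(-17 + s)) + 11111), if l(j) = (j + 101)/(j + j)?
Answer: √(67602366 - 7878*I*√39)/78 ≈ 105.41 - 0.038357*I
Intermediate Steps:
l(j) = (101 + j)/(2*j) (l(j) = (101 + j)/((2*j)) = (101 + j)*(1/(2*j)) = (101 + j)/(2*j))
√(l(√(-17 + s)) + 11111) = √((101 + √(-17 - 22))/(2*(√(-17 - 22))) + 11111) = √((101 + √(-39))/(2*(√(-39))) + 11111) = √((101 + I*√39)/(2*((I*√39))) + 11111) = √((-I*√39/39)*(101 + I*√39)/2 + 11111) = √(-I*√39*(101 + I*√39)/78 + 11111) = √(11111 - I*√39*(101 + I*√39)/78)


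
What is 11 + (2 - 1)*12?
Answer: 23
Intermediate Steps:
11 + (2 - 1)*12 = 11 + 1*12 = 11 + 12 = 23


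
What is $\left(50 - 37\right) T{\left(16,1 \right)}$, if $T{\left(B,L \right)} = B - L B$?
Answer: $0$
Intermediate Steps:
$T{\left(B,L \right)} = B - B L$
$\left(50 - 37\right) T{\left(16,1 \right)} = \left(50 - 37\right) 16 \left(1 - 1\right) = 13 \cdot 16 \cdot 0 = 13 \cdot 0 = 0$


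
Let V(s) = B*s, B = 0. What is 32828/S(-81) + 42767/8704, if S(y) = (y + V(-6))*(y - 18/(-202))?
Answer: 14292017989/1440364032 ≈ 9.9225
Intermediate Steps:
V(s) = 0 (V(s) = 0*s = 0)
S(y) = y*(9/101 + y) (S(y) = (y + 0)*(y - 18/(-202)) = y*(y - 18*(-1/202)) = y*(y + 9/101) = y*(9/101 + y))
32828/S(-81) + 42767/8704 = 32828/(((1/101)*(-81)*(9 + 101*(-81)))) + 42767/8704 = 32828/(((1/101)*(-81)*(9 - 8181))) + 42767*(1/8704) = 32828/(((1/101)*(-81)*(-8172))) + 42767/8704 = 32828/(661932/101) + 42767/8704 = 32828*(101/661932) + 42767/8704 = 828907/165483 + 42767/8704 = 14292017989/1440364032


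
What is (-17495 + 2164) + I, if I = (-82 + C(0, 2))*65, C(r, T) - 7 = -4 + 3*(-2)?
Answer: -20856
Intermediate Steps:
C(r, T) = -3 (C(r, T) = 7 + (-4 + 3*(-2)) = 7 + (-4 - 6) = 7 - 10 = -3)
I = -5525 (I = (-82 - 3)*65 = -85*65 = -5525)
(-17495 + 2164) + I = (-17495 + 2164) - 5525 = -15331 - 5525 = -20856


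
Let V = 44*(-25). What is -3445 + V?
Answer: -4545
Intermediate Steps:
V = -1100
-3445 + V = -3445 - 1100 = -4545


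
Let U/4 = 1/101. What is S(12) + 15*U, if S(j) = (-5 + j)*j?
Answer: 8544/101 ≈ 84.594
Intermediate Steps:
U = 4/101 ≈ 0.039604
S(j) = j*(-5 + j)
S(12) + 15*U = 12*(-5 + 12) + 15*(4/101) = 12*7 + 60/101 = 84 + 60/101 = 8544/101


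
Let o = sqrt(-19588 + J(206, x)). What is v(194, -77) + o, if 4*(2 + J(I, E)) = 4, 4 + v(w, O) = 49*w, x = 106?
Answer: 9502 + I*sqrt(19589) ≈ 9502.0 + 139.96*I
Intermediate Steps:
v(w, O) = -4 + 49*w
J(I, E) = -1 (J(I, E) = -2 + (1/4)*4 = -2 + 1 = -1)
o = I*sqrt(19589) (o = sqrt(-19588 - 1) = sqrt(-19589) = I*sqrt(19589) ≈ 139.96*I)
v(194, -77) + o = (-4 + 49*194) + I*sqrt(19589) = (-4 + 9506) + I*sqrt(19589) = 9502 + I*sqrt(19589)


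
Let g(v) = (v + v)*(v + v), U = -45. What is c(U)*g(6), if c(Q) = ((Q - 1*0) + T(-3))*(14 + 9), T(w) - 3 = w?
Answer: -149040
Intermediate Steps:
T(w) = 3 + w
c(Q) = 23*Q (c(Q) = ((Q - 1*0) + (3 - 3))*(14 + 9) = ((Q + 0) + 0)*23 = (Q + 0)*23 = Q*23 = 23*Q)
g(v) = 4*v**2 (g(v) = (2*v)*(2*v) = 4*v**2)
c(U)*g(6) = (23*(-45))*(4*6**2) = -4140*36 = -1035*144 = -149040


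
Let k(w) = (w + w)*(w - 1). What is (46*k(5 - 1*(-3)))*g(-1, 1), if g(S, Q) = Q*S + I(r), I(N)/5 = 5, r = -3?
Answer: 123648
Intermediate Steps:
k(w) = 2*w*(-1 + w) (k(w) = (2*w)*(-1 + w) = 2*w*(-1 + w))
I(N) = 25 (I(N) = 5*5 = 25)
g(S, Q) = 25 + Q*S (g(S, Q) = Q*S + 25 = 25 + Q*S)
(46*k(5 - 1*(-3)))*g(-1, 1) = (46*(2*(5 - 1*(-3))*(-1 + (5 - 1*(-3)))))*(25 + 1*(-1)) = (46*(2*(5 + 3)*(-1 + (5 + 3))))*(25 - 1) = (46*(2*8*(-1 + 8)))*24 = (46*(2*8*7))*24 = (46*112)*24 = 5152*24 = 123648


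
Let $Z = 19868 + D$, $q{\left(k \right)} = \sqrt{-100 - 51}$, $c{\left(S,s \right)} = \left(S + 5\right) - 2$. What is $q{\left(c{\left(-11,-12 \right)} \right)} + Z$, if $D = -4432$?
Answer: $15436 + i \sqrt{151} \approx 15436.0 + 12.288 i$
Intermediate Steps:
$c{\left(S,s \right)} = 3 + S$ ($c{\left(S,s \right)} = \left(5 + S\right) - 2 = 3 + S$)
$q{\left(k \right)} = i \sqrt{151}$ ($q{\left(k \right)} = \sqrt{-151} = i \sqrt{151}$)
$Z = 15436$ ($Z = 19868 - 4432 = 15436$)
$q{\left(c{\left(-11,-12 \right)} \right)} + Z = i \sqrt{151} + 15436 = 15436 + i \sqrt{151}$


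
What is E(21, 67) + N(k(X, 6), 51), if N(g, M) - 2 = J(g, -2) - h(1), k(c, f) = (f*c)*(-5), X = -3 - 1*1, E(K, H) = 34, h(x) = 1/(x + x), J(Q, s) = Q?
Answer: 311/2 ≈ 155.50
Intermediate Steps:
h(x) = 1/(2*x)
X = -4 (X = -3 - 1 = -4)
k(c, f) = -5*c*f (k(c, f) = (c*f)*(-5) = -5*c*f)
N(g, M) = 3/2 + g (N(g, M) = 2 + (g - 1/(2*1)) = 2 + (g - 1/2) = 2 + (-1/2 + g) = 3/2 + g)
E(21, 67) + N(k(X, 6), 51) = 34 + (3/2 - 5*(-4)*6) = 34 + (3/2 + 120) = 34 + 243/2 = 311/2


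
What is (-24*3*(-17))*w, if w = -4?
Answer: -4896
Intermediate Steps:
(-24*3*(-17))*w = (-24*3*(-17))*(-4) = -72*(-17)*(-4) = 1224*(-4) = -4896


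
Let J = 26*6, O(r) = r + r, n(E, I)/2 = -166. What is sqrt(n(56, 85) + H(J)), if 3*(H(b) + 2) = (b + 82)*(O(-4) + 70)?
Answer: 23*sqrt(78)/3 ≈ 67.710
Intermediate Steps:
n(E, I) = -332 (n(E, I) = 2*(-166) = -332)
O(r) = 2*r
J = 156
H(b) = 5078/3 + 62*b/3 (H(b) = -2 + ((b + 82)*(2*(-4) + 70))/3 = -2 + ((82 + b)*(-8 + 70))/3 = -2 + ((82 + b)*62)/3 = -2 + (5084 + 62*b)/3 = -2 + (5084/3 + 62*b/3) = 5078/3 + 62*b/3)
sqrt(n(56, 85) + H(J)) = sqrt(-332 + (5078/3 + (62/3)*156)) = sqrt(-332 + (5078/3 + 3224)) = sqrt(-332 + 14750/3) = sqrt(13754/3) = 23*sqrt(78)/3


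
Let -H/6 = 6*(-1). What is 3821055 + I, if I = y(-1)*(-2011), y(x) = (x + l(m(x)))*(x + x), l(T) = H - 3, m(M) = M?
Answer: 3949759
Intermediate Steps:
H = 36 (H = -36*(-1) = -6*(-6) = 36)
l(T) = 33 (l(T) = 36 - 3 = 33)
y(x) = 2*x*(33 + x) (y(x) = (x + 33)*(x + x) = (33 + x)*(2*x) = 2*x*(33 + x))
I = 128704 (I = (2*(-1)*(33 - 1))*(-2011) = (2*(-1)*32)*(-2011) = -64*(-2011) = 128704)
3821055 + I = 3821055 + 128704 = 3949759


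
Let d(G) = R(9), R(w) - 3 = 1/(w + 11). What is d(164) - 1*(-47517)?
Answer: 950401/20 ≈ 47520.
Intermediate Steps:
R(w) = 3 + 1/(11 + w) (R(w) = 3 + 1/(w + 11) = 3 + 1/(11 + w))
d(G) = 61/20 (d(G) = (34 + 3*9)/(11 + 9) = (34 + 27)/20 = (1/20)*61 = 61/20)
d(164) - 1*(-47517) = 61/20 - 1*(-47517) = 61/20 + 47517 = 950401/20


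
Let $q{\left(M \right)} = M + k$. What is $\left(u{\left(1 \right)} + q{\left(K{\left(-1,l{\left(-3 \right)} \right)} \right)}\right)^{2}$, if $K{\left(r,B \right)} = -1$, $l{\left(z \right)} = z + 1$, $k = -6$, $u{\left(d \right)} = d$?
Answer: $36$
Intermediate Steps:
$l{\left(z \right)} = 1 + z$
$q{\left(M \right)} = -6 + M$ ($q{\left(M \right)} = M - 6 = -6 + M$)
$\left(u{\left(1 \right)} + q{\left(K{\left(-1,l{\left(-3 \right)} \right)} \right)}\right)^{2} = \left(1 - 7\right)^{2} = \left(-6\right)^{2} = 36$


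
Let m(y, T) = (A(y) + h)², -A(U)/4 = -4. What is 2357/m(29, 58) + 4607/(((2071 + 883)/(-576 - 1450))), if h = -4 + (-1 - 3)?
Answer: -295199735/94528 ≈ -3122.9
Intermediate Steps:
A(U) = 16 (A(U) = -4*(-4) = 16)
h = -8 (h = -4 - 4 = -8)
m(y, T) = 64 (m(y, T) = (16 - 8)² = 8² = 64)
2357/m(29, 58) + 4607/(((2071 + 883)/(-576 - 1450))) = 2357/64 + 4607/(((2071 + 883)/(-576 - 1450))) = 2357*(1/64) + 4607/((2954/(-2026))) = 2357/64 + 4607/((2954*(-1/2026))) = 2357/64 + 4607/(-1477/1013) = 2357/64 + 4607*(-1013/1477) = 2357/64 - 4666891/1477 = -295199735/94528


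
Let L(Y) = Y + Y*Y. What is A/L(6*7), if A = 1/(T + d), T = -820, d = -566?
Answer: -1/2503116 ≈ -3.9950e-7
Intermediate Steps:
L(Y) = Y + Y**2
A = -1/1386 (A = 1/(-820 - 566) = 1/(-1386) = -1/1386 ≈ -0.00072150)
A/L(6*7) = -1/(42*(1 + 6*7))/1386 = -1/(42*(1 + 42))/1386 = -1/(1386*(42*43)) = -1/1386/1806 = -1/1386*1/1806 = -1/2503116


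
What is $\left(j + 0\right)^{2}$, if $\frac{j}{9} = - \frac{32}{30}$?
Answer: $\frac{2304}{25} \approx 92.16$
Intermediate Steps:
$j = - \frac{48}{5}$ ($j = 9 \left(- \frac{32}{30}\right) = 9 \left(\left(-32\right) \frac{1}{30}\right) = 9 \left(- \frac{16}{15}\right) = - \frac{48}{5} \approx -9.6$)
$\left(j + 0\right)^{2} = \left(- \frac{48}{5} + 0\right)^{2} = \left(- \frac{48}{5}\right)^{2} = \frac{2304}{25}$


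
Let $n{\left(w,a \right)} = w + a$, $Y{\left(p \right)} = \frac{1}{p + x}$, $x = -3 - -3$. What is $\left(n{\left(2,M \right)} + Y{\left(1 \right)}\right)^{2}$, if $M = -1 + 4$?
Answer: $36$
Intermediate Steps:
$x = 0$ ($x = -3 + 3 = 0$)
$Y{\left(p \right)} = \frac{1}{p}$ ($Y{\left(p \right)} = \frac{1}{p + 0} = \frac{1}{p}$)
$M = 3$
$n{\left(w,a \right)} = a + w$
$\left(n{\left(2,M \right)} + Y{\left(1 \right)}\right)^{2} = \left(\left(3 + 2\right) + 1^{-1}\right)^{2} = \left(5 + 1\right)^{2} = 6^{2} = 36$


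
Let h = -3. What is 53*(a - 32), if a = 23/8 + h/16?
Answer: -24857/16 ≈ -1553.6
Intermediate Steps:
a = 43/16 (a = 23/8 - 3/16 = 43/16 ≈ 2.6875)
53*(a - 32) = 53*(43/16 - 32) = 53*(-469/16) = -24857/16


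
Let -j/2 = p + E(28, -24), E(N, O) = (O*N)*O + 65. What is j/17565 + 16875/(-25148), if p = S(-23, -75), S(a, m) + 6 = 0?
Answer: -1110550727/441724620 ≈ -2.5141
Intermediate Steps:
S(a, m) = -6 (S(a, m) = -6 + 0 = -6)
p = -6
E(N, O) = 65 + N*O**2 (E(N, O) = (N*O)*O + 65 = N*O**2 + 65 = 65 + N*O**2)
j = -32374 (j = -2*(-6 + (65 + 28*(-24)**2)) = -2*(-6 + (65 + 28*576)) = -2*(-6 + (65 + 16128)) = -2*(-6 + 16193) = -2*16187 = -32374)
j/17565 + 16875/(-25148) = -32374/17565 + 16875/(-25148) = -32374*1/17565 + 16875*(-1/25148) = -32374/17565 - 16875/25148 = -1110550727/441724620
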